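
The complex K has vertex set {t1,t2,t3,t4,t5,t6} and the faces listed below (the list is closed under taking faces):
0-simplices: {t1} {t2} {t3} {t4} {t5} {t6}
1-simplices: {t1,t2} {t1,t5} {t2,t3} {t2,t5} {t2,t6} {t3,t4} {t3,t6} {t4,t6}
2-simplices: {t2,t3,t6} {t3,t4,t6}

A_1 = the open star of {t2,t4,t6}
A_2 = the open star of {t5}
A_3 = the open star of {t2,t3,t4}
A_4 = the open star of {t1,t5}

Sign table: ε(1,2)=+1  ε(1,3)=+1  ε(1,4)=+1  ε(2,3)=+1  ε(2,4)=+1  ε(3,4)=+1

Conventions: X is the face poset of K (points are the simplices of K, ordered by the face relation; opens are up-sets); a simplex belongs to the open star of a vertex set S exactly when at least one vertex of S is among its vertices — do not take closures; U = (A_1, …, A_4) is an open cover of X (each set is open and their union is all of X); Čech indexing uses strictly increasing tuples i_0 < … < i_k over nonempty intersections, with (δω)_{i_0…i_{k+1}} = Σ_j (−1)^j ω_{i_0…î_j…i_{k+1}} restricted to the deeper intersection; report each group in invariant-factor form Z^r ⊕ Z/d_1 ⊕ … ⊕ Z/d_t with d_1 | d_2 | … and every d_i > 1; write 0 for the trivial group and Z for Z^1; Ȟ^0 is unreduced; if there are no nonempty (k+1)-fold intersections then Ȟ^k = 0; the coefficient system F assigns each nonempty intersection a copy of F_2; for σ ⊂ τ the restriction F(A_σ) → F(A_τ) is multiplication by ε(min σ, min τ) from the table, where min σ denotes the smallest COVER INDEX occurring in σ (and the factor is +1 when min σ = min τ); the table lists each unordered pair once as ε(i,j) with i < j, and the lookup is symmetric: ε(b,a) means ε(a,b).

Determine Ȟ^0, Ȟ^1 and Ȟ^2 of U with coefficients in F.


Ȟ^0 = Z/2, Ȟ^1 = 0 and Ȟ^2 = 0

nonempty overlaps:
  A1={{t2},{t4},{t6},{t1,t2},{t2,t3},{t2,t5},{t2,t6},{t3,t4},{t3,t6},{t4,t6},{t2,t3,t6},{t3,t4,t6}} A2={{t5},{t1,t5},{t2,t5}} A3={{t2},{t3},{t4},{t1,t2},{t2,t3},{t2,t5},{t2,t6},{t3,t4},{t3,t6},{t4,t6},{t2,t3,t6},{t3,t4,t6}} A4={{t1},{t5},{t1,t2},{t1,t5},{t2,t5}}
  A12={{t2,t5}} A13={{t2},{t4},{t1,t2},{t2,t3},{t2,t5},{t2,t6},{t3,t4},{t3,t6},{t4,t6},{t2,t3,t6},{t3,t4,t6}} A14={{t1,t2},{t2,t5}} A23={{t2,t5}} A24={{t5},{t1,t5},{t2,t5}} A34={{t1,t2},{t2,t5}}
  A123={{t2,t5}} A124={{t2,t5}} A134={{t1,t2},{t2,t5}} A234={{t2,t5}}
  A1234={{t2,t5}}
C dims 4,6,4,1; δ0: rk_F2 3; δ1: rk_F2 3; δ2: rk_F2 1
degree 0: 4−3−0 = 1 → Ȟ^0 ≅ Z/2
degree 1: 6−3−3 = 0 → Ȟ^1 ≅ 0
degree 2: 4−1−3 = 0 → Ȟ^2 ≅ 0


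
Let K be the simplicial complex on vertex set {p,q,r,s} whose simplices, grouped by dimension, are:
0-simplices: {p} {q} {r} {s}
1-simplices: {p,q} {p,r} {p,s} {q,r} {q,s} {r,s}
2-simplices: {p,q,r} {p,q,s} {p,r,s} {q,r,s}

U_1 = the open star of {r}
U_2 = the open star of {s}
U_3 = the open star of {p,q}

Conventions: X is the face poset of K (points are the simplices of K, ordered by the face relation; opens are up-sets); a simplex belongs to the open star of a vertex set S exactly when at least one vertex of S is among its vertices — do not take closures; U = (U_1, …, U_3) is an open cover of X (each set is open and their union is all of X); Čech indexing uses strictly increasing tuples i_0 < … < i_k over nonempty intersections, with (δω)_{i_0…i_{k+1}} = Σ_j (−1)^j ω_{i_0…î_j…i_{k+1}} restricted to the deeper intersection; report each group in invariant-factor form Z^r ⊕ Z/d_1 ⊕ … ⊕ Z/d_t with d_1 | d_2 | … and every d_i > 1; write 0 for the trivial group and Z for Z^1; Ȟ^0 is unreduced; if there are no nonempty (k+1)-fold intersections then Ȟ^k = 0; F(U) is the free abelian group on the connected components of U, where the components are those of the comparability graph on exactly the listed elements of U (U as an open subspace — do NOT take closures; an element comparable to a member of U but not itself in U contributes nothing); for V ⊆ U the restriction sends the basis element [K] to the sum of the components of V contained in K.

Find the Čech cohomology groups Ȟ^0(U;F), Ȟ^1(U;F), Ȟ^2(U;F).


cover nerve:
  U1={{r},{p,r},{q,r},{r,s},{p,q,r},{p,r,s},{q,r,s}} U2={{s},{p,s},{q,s},{r,s},{p,q,s},{p,r,s},{q,r,s}} U3={{p},{q},{p,q},{p,r},{p,s},{q,r},{q,s},{p,q,r},{p,q,s},{p,r,s},{q,r,s}}
  U12={{r,s},{p,r,s},{q,r,s}} U13={{p,r},{q,r},{p,q,r},{p,r,s},{q,r,s}} U23={{p,s},{q,s},{p,q,s},{p,r,s},{q,r,s}}
  U123={{p,r,s},{q,r,s}}
components per intersection:
  U1: {{r},{p,r},{q,r},{r,s},{p,q,r},{p,r,s},{q,r,s}}
  U2: {{s},{p,s},{q,s},{r,s},{p,q,s},{p,r,s},{q,r,s}}
  U3: {{p},{q},{p,q},{p,r},{p,s},{q,r},{q,s},{p,q,r},{p,q,s},{p,r,s},{q,r,s}}
  U12: {{r,s},{p,r,s},{q,r,s}}
  U13: {{p,r},{q,r},{p,q,r},{p,r,s},{q,r,s}}
  U23: {{p,s},{q,s},{p,q,s},{p,r,s},{q,r,s}}
  U123: {{p,r,s}} {{q,r,s}}
C dims 3,3,2; δ0: rk 2, SNF 1^2; δ1: rk 1, SNF 1^1
Ȟ^0: (3−2)−0=1 ⇒ Z
Ȟ^1: (3−1)−2=0 ⇒ 0
Ȟ^2: (2−0)−1=1 ⇒ Z

Ȟ^0 ≅ Z,  Ȟ^1 ≅ 0,  Ȟ^2 ≅ Z


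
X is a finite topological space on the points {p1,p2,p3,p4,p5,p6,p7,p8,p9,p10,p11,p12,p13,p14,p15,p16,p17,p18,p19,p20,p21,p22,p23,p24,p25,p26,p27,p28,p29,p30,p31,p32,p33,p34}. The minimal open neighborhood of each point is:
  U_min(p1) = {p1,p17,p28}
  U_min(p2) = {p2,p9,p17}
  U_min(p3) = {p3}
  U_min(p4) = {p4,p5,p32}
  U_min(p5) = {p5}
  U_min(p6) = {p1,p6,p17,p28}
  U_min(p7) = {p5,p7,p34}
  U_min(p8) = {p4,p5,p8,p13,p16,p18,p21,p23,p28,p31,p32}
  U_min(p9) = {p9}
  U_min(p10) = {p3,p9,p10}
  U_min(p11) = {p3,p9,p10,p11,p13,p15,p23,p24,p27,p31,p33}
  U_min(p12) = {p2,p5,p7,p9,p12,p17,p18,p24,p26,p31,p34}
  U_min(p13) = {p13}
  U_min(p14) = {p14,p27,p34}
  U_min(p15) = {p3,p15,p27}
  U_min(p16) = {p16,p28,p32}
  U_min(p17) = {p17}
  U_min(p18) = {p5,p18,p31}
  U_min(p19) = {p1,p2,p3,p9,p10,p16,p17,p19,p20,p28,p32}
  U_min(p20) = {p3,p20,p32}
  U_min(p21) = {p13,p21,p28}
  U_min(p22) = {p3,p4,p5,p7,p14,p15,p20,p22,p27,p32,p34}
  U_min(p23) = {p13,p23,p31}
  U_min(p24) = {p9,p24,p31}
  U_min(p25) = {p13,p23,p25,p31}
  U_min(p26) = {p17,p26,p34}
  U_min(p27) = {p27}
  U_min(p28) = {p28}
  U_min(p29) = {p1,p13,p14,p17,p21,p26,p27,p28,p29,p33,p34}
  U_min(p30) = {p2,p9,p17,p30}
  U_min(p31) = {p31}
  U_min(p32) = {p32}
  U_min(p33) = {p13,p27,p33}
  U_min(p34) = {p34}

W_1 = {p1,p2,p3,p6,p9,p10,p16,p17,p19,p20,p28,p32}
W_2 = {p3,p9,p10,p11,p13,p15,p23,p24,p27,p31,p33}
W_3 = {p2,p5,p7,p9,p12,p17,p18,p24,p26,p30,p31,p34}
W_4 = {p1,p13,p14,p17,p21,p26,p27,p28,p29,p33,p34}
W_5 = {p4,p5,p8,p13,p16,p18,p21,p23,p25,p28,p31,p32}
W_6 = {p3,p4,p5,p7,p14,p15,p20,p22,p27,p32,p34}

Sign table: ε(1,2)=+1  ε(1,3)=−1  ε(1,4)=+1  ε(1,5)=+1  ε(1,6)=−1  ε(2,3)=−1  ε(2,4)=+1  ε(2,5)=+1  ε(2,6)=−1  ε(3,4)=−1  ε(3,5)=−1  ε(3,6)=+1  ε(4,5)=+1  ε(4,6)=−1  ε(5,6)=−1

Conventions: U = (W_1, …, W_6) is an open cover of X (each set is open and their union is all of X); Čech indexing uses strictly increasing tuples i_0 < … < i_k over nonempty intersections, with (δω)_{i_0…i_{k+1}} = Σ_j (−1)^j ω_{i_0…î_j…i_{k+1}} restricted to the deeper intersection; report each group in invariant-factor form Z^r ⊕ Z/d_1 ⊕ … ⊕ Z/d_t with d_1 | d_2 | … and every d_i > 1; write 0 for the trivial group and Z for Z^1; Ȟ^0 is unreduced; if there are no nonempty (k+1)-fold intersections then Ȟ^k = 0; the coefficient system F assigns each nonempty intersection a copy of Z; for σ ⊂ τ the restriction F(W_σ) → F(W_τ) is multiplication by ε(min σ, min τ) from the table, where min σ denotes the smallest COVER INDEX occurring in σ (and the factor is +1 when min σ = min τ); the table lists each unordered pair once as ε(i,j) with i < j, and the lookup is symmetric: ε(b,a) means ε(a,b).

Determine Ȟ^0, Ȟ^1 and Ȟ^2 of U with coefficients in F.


Ȟ^0(U;F) ≅ Z, Ȟ^1(U;F) ≅ 0, Ȟ^2(U;F) ≅ Z/2

nerve simplices:
  W12={p3,p9,p10} W13={p2,p9,p17} W14={p1,p17,p28} W15={p16,p28,p32} W16={p3,p20,p32} W23={p9,p24,p31} W24={p13,p27,p33} W25={p13,p23,p31} W26={p3,p15,p27} W34={p17,p26,p34} W35={p5,p18,p31} W36={p5,p7,p34} W45={p13,p21,p28} W46={p14,p27,p34} W56={p4,p5,p32}
  W123={p9} W126={p3} W134={p17} W145={p28} W156={p32} W235={p31} W245={p13} W246={p27} W346={p34} W356={p5}
C dims 6,15,10; δ0: rk 5, SNF 1^5; δ1: rk 10, SNF 1^9·2
degree 0: 6−5−0 = 1 → Ȟ^0 ≅ Z
degree 1: 15−10−5 = 0 → Ȟ^1 ≅ 0
degree 2: 10−0−10 = 0 plus torsion [2] → Ȟ^2 ≅ Z/2


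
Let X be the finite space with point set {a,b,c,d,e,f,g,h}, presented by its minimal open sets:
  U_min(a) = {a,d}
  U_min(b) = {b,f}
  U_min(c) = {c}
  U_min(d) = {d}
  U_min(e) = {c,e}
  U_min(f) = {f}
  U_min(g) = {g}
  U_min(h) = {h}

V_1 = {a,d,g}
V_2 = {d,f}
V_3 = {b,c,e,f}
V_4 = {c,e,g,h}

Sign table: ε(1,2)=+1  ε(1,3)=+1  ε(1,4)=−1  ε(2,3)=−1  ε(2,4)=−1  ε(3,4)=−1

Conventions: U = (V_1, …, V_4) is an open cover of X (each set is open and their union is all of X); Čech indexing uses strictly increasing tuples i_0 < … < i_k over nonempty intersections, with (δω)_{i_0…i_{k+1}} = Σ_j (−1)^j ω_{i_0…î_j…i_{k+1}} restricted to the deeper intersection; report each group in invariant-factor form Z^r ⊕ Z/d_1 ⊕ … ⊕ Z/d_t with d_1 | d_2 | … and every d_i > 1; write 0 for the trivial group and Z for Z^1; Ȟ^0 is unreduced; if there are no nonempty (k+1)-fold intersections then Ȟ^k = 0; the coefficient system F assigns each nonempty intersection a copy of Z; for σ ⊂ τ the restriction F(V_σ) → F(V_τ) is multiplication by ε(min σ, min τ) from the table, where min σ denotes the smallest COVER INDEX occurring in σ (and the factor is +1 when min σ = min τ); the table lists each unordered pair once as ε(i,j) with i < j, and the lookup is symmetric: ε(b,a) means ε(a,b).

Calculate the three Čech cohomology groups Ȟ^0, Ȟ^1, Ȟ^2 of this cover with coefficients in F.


cover nerve:
  V12={d} V14={g} V23={f} V34={c,e}
C dims 4,4; δ0: rk 4, SNF 1^3·2
Ȟ^0: (4−4)−0=0 ⇒ 0
Ȟ^1: (4−0)−4=0 plus torsion [2] ⇒ Z/2
Ȟ^2: (0−0)−0=0 ⇒ 0

Ȟ^0 ≅ 0; Ȟ^1 ≅ Z/2; Ȟ^2 ≅ 0


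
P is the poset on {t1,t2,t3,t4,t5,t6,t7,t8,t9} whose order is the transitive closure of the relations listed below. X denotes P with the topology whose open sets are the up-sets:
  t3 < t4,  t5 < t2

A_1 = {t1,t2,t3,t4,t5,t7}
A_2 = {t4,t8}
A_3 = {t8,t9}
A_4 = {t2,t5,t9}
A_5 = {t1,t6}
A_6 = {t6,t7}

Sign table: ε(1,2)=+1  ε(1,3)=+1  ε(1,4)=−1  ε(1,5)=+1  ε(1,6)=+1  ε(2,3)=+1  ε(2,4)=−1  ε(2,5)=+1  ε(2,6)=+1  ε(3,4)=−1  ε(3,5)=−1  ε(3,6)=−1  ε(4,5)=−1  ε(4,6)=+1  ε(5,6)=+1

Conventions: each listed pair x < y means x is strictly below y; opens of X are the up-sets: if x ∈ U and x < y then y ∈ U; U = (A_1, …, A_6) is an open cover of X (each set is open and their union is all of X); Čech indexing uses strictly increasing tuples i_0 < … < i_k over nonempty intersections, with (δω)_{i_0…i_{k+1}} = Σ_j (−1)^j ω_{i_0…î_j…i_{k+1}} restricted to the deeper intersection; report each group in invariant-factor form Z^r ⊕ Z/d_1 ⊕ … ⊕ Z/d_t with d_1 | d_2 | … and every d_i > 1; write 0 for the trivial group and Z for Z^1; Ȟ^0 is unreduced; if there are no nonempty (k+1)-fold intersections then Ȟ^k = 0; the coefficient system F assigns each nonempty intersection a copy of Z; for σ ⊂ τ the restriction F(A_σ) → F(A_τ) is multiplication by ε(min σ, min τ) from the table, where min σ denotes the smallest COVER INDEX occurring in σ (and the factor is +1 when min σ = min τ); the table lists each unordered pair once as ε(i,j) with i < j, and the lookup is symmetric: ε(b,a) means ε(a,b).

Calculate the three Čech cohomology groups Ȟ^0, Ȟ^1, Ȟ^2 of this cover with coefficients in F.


cover nerve:
  A12={t4} A14={t2,t5} A15={t1} A16={t7} A23={t8} A34={t9} A56={t6}
C dims 6,7; δ0: rk 5, SNF 1^5
Ȟ^0: (6−5)−0=1 ⇒ Z
Ȟ^1: (7−0)−5=2 ⇒ Z^2
Ȟ^2: (0−0)−0=0 ⇒ 0

Ȟ^0 = Z,  Ȟ^1 = Z^2,  Ȟ^2 = 0


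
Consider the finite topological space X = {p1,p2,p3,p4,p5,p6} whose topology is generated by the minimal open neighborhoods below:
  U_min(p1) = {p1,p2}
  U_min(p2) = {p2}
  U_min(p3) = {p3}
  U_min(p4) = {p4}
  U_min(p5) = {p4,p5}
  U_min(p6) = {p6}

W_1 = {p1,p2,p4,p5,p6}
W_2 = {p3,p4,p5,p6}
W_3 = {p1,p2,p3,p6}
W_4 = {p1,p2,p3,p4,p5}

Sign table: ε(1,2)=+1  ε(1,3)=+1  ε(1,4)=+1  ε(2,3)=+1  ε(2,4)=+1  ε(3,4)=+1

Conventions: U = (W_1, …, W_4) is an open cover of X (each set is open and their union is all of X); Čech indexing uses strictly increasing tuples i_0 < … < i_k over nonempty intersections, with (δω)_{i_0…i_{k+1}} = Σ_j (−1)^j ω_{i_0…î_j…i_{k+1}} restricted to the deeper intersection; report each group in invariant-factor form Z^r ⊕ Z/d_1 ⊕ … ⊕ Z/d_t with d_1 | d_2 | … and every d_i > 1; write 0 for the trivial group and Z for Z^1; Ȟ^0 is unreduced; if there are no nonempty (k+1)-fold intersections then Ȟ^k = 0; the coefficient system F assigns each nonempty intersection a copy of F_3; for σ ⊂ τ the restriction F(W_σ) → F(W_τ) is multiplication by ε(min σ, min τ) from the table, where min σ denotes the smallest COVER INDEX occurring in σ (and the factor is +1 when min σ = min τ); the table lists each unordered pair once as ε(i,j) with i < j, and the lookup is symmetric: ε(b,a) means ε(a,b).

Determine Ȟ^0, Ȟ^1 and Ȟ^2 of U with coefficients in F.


cover nerve:
  W12={p4,p5,p6} W13={p1,p2,p6} W14={p1,p2,p4,p5} W23={p3,p6} W24={p3,p4,p5} W34={p1,p2,p3}
  W123={p6} W124={p4,p5} W134={p1,p2} W234={p3}
C dims 4,6,4; δ0: rk_F3 3; δ1: rk_F3 3
Ȟ^0: (4−3)−0=1 ⇒ Z/3
Ȟ^1: (6−3)−3=0 ⇒ 0
Ȟ^2: (4−0)−3=1 ⇒ Z/3

Ȟ^0 = Z/3; Ȟ^1 = 0; Ȟ^2 = Z/3


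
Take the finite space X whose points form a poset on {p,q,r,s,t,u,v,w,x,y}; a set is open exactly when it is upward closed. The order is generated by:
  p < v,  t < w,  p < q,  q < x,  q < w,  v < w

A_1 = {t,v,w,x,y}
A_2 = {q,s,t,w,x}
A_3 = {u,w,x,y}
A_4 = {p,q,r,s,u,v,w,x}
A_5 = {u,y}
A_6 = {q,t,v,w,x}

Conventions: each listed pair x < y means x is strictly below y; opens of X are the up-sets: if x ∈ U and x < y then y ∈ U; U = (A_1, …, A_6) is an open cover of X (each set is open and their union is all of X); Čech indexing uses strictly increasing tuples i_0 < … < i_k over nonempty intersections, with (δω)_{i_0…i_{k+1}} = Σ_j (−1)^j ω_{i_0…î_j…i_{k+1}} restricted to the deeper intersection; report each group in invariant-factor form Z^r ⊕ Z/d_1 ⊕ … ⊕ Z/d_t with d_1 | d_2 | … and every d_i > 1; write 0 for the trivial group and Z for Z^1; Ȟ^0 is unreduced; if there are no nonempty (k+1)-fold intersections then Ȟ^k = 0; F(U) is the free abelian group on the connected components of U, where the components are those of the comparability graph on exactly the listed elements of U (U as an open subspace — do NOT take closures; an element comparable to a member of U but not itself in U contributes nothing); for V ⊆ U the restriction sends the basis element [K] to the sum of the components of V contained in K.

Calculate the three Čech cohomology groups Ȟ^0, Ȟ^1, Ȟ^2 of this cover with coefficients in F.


nonempty intersections:
  A12={t,w,x} A13={w,x,y} A14={v,w,x} A15={y} A16={t,v,w,x} A23={w,x} A24={q,s,w,x} A26={q,t,w,x} A34={u,w,x} A35={u,y} A36={w,x} A45={u} A46={q,v,w,x}
  A123={w,x} A124={w,x} A126={t,w,x} A134={w,x} A135={y} A136={w,x} A146={v,w,x} A234={w,x} A236={w,x} A246={q,w,x} A345={u} A346={w,x}
  A1234={w,x} A1236={w,x} A1246={w,x} A1346={w,x} A2346={w,x}
  A12346={w,x}
components per intersection:
  A1: {t,v,w} {x} {y}
  A2: {q,t,w,x} {s}
  A3: {u} {w} {x} {y}
  A4: {p,q,v,w,x} {r} {s} {u}
  A5: {u} {y}
  A6: {q,t,v,w,x}
  A12: {t,w} {x}
  A13: {w} {x} {y}
  A14: {v,w} {x}
  A15: {y}
  A16: {t,v,w} {x}
  A23: {w} {x}
  A24: {q,w,x} {s}
  A26: {q,t,w,x}
  A34: {u} {w} {x}
  A35: {u} {y}
  A36: {w} {x}
  A45: {u}
  A46: {q,v,w,x}
  A123: {w} {x}
  A124: {w} {x}
  A126: {t,w} {x}
  A134: {w} {x}
  A135: {y}
  A136: {w} {x}
  A146: {v,w} {x}
  A234: {w} {x}
  A236: {w} {x}
  A246: {q,w,x}
  A345: {u}
  A346: {w} {x}
  A1234: {w} {x}
  A1236: {w} {x}
  A1246: {w} {x}
  A1346: {w} {x}
  A2346: {w} {x}
  A12346: {w} {x}
C dims 16,24,21,10; δ0: rk 11, SNF 1^11; δ1: rk 13, SNF 1^13; δ2: rk 8, SNF 1^8
Ȟ^0: (16−11)−0=5 ⇒ Z^5
Ȟ^1: (24−13)−11=0 ⇒ 0
Ȟ^2: (21−8)−13=0 ⇒ 0

Ȟ^0 = Z^5; Ȟ^1 = 0; Ȟ^2 = 0


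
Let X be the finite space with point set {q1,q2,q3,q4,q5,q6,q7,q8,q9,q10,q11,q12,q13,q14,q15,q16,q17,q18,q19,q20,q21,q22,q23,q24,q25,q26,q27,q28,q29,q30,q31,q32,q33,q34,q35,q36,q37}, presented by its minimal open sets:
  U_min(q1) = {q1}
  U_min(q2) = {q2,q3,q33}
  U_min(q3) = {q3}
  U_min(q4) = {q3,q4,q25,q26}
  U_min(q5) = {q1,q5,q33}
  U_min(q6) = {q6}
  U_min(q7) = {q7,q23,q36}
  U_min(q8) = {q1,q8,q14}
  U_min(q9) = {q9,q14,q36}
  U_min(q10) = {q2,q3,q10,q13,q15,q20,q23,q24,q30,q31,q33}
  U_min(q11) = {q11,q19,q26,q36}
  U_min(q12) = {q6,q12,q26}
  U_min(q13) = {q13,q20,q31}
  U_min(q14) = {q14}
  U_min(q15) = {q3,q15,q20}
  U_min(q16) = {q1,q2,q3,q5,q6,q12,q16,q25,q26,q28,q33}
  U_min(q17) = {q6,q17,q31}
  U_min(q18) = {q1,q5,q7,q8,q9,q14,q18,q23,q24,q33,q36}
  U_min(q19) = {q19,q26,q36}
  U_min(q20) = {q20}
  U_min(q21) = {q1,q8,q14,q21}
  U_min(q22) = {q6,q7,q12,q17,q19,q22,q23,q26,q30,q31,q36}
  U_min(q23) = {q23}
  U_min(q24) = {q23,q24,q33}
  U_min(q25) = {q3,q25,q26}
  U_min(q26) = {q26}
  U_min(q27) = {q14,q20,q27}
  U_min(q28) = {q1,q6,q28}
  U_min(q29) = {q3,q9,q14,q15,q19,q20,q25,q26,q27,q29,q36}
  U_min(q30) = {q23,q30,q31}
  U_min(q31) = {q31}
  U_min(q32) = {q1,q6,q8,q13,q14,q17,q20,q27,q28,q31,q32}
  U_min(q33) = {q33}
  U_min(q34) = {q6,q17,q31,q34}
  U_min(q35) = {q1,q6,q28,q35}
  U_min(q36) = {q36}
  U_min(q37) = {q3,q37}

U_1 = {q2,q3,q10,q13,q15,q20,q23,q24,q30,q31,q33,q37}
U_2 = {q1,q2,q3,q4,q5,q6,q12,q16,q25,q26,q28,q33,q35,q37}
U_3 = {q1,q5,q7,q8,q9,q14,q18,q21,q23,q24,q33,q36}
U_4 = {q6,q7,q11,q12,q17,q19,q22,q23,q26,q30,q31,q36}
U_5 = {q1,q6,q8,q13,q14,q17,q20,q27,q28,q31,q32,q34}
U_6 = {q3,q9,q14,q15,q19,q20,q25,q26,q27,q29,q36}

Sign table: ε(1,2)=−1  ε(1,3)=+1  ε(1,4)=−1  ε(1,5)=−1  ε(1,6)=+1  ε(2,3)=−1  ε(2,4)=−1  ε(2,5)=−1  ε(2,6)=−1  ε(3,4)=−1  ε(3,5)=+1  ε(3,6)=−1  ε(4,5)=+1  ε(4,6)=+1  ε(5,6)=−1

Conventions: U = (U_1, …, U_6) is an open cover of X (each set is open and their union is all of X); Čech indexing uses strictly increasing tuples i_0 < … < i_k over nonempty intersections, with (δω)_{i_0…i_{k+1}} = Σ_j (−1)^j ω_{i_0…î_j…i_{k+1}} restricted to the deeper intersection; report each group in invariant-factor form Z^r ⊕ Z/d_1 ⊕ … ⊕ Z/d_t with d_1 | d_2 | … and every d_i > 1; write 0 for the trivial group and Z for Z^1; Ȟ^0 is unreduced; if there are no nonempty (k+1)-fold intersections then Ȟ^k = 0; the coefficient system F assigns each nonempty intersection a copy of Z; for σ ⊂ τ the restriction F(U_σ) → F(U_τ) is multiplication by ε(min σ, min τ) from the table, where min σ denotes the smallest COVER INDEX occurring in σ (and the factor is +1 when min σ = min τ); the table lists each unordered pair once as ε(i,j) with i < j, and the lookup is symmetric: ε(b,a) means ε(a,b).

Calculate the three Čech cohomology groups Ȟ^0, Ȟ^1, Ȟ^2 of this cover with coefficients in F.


Ȟ^0(U;F) ≅ 0; Ȟ^1(U;F) ≅ Z/2; Ȟ^2(U;F) ≅ Z

intersection data:
  U12={q2,q3,q33,q37} U13={q23,q24,q33} U14={q23,q30,q31} U15={q13,q20,q31} U16={q3,q15,q20} U23={q1,q5,q33} U24={q6,q12,q26} U25={q1,q6,q28} U26={q3,q25,q26} U34={q7,q23,q36} U35={q1,q8,q14} U36={q9,q14,q36} U45={q6,q17,q31} U46={q19,q26,q36} U56={q14,q20,q27}
  U123={q33} U126={q3} U134={q23} U145={q31} U156={q20} U235={q1} U245={q6} U246={q26} U346={q36} U356={q14}
C dims 6,15,10; δ0: rk 6, SNF 1^5·2; δ1: rk 9, SNF 1^9
Ȟ^0 = (6 − 6) − 0 = 0, so Ȟ^0 ≅ 0
Ȟ^1 = (15 − 9) − 6 = 0 plus torsion [2], so Ȟ^1 ≅ Z/2
Ȟ^2 = (10 − 0) − 9 = 1, so Ȟ^2 ≅ Z


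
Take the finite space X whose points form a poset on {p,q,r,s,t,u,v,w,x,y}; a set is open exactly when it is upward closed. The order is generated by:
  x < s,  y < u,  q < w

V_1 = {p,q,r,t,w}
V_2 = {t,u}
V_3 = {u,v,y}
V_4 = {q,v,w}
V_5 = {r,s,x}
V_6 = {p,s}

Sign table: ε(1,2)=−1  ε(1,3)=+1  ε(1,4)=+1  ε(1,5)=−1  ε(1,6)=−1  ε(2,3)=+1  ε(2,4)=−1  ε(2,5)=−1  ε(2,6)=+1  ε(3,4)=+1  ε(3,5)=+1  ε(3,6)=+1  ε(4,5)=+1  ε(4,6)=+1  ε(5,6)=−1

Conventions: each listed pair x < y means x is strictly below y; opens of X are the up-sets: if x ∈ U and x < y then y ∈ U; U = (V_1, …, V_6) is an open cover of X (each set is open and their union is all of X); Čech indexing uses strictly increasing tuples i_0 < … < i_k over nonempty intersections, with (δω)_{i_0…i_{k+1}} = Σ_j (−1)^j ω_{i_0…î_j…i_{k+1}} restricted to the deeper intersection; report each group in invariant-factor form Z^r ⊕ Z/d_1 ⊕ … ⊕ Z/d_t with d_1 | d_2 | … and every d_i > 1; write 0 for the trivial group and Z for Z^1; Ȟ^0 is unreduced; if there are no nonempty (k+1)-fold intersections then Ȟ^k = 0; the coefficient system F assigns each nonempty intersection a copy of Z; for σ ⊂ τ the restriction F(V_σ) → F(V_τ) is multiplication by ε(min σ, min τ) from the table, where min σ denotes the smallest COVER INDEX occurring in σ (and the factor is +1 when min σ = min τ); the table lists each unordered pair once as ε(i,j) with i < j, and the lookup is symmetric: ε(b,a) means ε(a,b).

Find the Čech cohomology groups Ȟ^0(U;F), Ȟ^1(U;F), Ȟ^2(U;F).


Ȟ^0 = 0, Ȟ^1 = Z ⊕ Z/2, Ȟ^2 = 0

cover nerve:
  V12={t} V14={q,w} V15={r} V16={p} V23={u} V34={v} V56={s}
C dims 6,7; δ0: rk 6, SNF 1^5·2
Ȟ^0: (6−6)−0=0 ⇒ 0
Ȟ^1: (7−0)−6=1 plus torsion [2] ⇒ Z ⊕ Z/2
Ȟ^2: (0−0)−0=0 ⇒ 0


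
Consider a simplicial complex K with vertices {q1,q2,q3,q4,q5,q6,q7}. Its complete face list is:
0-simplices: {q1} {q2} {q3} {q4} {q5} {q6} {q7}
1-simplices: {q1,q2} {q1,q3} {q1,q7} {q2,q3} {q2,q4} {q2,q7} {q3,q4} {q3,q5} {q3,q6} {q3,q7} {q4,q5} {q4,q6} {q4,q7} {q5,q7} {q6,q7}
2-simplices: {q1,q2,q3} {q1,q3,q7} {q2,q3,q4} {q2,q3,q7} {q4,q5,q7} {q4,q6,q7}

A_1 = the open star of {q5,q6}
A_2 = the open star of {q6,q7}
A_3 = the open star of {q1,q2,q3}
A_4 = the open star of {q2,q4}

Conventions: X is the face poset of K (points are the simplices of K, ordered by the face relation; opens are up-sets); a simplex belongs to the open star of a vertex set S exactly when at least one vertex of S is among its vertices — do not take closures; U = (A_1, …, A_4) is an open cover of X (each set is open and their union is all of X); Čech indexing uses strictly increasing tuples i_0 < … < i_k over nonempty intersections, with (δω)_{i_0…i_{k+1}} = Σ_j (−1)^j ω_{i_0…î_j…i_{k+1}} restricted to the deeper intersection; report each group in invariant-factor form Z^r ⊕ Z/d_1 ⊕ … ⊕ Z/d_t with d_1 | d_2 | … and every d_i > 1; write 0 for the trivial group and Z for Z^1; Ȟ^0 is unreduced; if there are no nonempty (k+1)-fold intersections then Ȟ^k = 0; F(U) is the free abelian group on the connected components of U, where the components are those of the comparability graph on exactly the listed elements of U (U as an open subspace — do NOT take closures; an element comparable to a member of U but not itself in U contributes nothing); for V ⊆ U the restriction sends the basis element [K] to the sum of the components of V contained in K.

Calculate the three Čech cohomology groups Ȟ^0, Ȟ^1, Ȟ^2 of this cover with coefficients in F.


nerve of the cover:
  A1={{q5},{q6},{q3,q5},{q3,q6},{q4,q5},{q4,q6},{q5,q7},{q6,q7},{q4,q5,q7},{q4,q6,q7}} A2={{q6},{q7},{q1,q7},{q2,q7},{q3,q6},{q3,q7},{q4,q6},{q4,q7},{q5,q7},{q6,q7},{q1,q3,q7},{q2,q3,q7},{q4,q5,q7},{q4,q6,q7}} A3={{q1},{q2},{q3},{q1,q2},{q1,q3},{q1,q7},{q2,q3},{q2,q4},{q2,q7},{q3,q4},{q3,q5},{q3,q6},{q3,q7},{q1,q2,q3},{q1,q3,q7},{q2,q3,q4},{q2,q3,q7}} A4={{q2},{q4},{q1,q2},{q2,q3},{q2,q4},{q2,q7},{q3,q4},{q4,q5},{q4,q6},{q4,q7},{q1,q2,q3},{q2,q3,q4},{q2,q3,q7},{q4,q5,q7},{q4,q6,q7}}
  A12={{q6},{q3,q6},{q4,q6},{q5,q7},{q6,q7},{q4,q5,q7},{q4,q6,q7}} A13={{q3,q5},{q3,q6}} A14={{q4,q5},{q4,q6},{q4,q5,q7},{q4,q6,q7}} A23={{q1,q7},{q2,q7},{q3,q6},{q3,q7},{q1,q3,q7},{q2,q3,q7}} A24={{q2,q7},{q4,q6},{q4,q7},{q2,q3,q7},{q4,q5,q7},{q4,q6,q7}} A34={{q2},{q1,q2},{q2,q3},{q2,q4},{q2,q7},{q3,q4},{q1,q2,q3},{q2,q3,q4},{q2,q3,q7}}
  A123={{q3,q6}} A124={{q4,q6},{q4,q5,q7},{q4,q6,q7}} A234={{q2,q7},{q2,q3,q7}}
components per intersection:
  A1: {{q5},{q3,q5},{q4,q5},{q5,q7},{q4,q5,q7}} {{q6},{q3,q6},{q4,q6},{q6,q7},{q4,q6,q7}}
  A2: {{q6},{q7},{q1,q7},{q2,q7},{q3,q6},{q3,q7},{q4,q6},{q4,q7},{q5,q7},{q6,q7},{q1,q3,q7},{q2,q3,q7},{q4,q5,q7},{q4,q6,q7}}
  A3: {{q1},{q2},{q3},{q1,q2},{q1,q3},{q1,q7},{q2,q3},{q2,q4},{q2,q7},{q3,q4},{q3,q5},{q3,q6},{q3,q7},{q1,q2,q3},{q1,q3,q7},{q2,q3,q4},{q2,q3,q7}}
  A4: {{q2},{q4},{q1,q2},{q2,q3},{q2,q4},{q2,q7},{q3,q4},{q4,q5},{q4,q6},{q4,q7},{q1,q2,q3},{q2,q3,q4},{q2,q3,q7},{q4,q5,q7},{q4,q6,q7}}
  A12: {{q6},{q3,q6},{q4,q6},{q6,q7},{q4,q6,q7}} {{q5,q7},{q4,q5,q7}}
  A13: {{q3,q5}} {{q3,q6}}
  A14: {{q4,q5},{q4,q5,q7}} {{q4,q6},{q4,q6,q7}}
  A23: {{q1,q7},{q2,q7},{q3,q7},{q1,q3,q7},{q2,q3,q7}} {{q3,q6}}
  A24: {{q2,q7},{q2,q3,q7}} {{q4,q6},{q4,q7},{q4,q5,q7},{q4,q6,q7}}
  A34: {{q2},{q1,q2},{q2,q3},{q2,q4},{q2,q7},{q3,q4},{q1,q2,q3},{q2,q3,q4},{q2,q3,q7}}
  A123: {{q3,q6}}
  A124: {{q4,q6},{q4,q6,q7}} {{q4,q5,q7}}
  A234: {{q2,q7},{q2,q3,q7}}
C dims 5,11,4; δ0: rk 4, SNF 1^4; δ1: rk 4, SNF 1^4
Ȟ^0 = (5 − 4) − 0 = 1, so Ȟ^0 ≅ Z
Ȟ^1 = (11 − 4) − 4 = 3, so Ȟ^1 ≅ Z^3
Ȟ^2 = (4 − 0) − 4 = 0, so Ȟ^2 ≅ 0

Ȟ^0(U;F) ≅ Z, Ȟ^1(U;F) ≅ Z^3, Ȟ^2(U;F) ≅ 0


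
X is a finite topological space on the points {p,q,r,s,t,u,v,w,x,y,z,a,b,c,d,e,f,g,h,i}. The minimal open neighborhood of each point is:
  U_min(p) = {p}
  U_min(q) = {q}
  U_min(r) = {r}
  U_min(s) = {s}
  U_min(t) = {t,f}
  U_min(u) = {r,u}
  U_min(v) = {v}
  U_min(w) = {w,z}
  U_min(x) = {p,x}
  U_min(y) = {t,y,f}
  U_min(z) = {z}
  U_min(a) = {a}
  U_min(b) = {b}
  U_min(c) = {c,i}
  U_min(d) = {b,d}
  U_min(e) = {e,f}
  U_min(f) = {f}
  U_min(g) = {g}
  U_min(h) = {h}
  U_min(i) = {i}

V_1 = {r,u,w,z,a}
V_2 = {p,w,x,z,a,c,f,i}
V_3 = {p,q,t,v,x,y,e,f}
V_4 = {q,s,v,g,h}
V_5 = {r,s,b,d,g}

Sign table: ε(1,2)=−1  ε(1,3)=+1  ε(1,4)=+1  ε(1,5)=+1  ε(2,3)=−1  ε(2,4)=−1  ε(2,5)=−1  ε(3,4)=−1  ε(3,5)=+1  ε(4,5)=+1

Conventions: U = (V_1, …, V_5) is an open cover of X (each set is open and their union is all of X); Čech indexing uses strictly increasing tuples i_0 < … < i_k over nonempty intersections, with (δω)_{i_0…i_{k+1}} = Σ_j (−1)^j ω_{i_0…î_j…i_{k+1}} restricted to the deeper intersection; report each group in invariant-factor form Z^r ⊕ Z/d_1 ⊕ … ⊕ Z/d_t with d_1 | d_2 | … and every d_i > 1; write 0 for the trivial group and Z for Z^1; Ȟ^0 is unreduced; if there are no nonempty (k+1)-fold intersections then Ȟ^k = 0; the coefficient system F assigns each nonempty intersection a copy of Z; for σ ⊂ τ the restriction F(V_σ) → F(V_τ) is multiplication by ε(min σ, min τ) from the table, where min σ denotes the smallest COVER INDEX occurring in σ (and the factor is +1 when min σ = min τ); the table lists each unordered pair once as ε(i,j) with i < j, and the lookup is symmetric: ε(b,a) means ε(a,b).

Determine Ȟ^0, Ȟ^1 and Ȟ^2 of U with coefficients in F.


Ȟ^0 = 0, Ȟ^1 = Z/2, Ȟ^2 = 0

cover nerve:
  V12={w,z,a} V15={r} V23={p,x,f} V34={q,v} V45={s,g}
C dims 5,5; δ0: rk 5, SNF 1^4·2
Ȟ^0: (5−5)−0=0 ⇒ 0
Ȟ^1: (5−0)−5=0 plus torsion [2] ⇒ Z/2
Ȟ^2: (0−0)−0=0 ⇒ 0


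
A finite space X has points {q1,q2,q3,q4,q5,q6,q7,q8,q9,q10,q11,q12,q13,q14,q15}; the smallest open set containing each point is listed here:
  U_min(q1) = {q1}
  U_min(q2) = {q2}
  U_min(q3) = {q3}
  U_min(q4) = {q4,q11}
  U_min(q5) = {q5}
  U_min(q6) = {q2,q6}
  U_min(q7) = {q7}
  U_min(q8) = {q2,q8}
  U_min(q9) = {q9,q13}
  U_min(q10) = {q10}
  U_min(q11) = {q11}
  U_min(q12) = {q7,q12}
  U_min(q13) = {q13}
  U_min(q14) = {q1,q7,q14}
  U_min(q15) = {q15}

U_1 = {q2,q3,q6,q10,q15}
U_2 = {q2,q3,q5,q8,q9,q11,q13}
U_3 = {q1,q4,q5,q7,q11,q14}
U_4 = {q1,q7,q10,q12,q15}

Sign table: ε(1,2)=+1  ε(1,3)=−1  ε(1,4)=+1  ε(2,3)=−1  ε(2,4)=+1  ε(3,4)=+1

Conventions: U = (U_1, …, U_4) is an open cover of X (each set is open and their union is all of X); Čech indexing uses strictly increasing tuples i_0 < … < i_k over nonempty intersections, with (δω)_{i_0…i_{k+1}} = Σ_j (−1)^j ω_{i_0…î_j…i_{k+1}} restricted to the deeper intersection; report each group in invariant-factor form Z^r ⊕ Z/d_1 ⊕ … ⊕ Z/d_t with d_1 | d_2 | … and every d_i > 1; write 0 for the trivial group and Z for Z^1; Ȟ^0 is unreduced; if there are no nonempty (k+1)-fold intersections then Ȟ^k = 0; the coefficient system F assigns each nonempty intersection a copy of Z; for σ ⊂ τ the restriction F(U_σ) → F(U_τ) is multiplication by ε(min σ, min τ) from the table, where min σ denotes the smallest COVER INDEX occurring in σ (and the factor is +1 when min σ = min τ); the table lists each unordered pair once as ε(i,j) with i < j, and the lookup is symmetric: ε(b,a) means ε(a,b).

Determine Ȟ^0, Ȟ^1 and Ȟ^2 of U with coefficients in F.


Ȟ^0(U;F) ≅ 0, Ȟ^1(U;F) ≅ Z/2 and Ȟ^2(U;F) ≅ 0

cover nerve:
  U12={q2,q3} U14={q10,q15} U23={q5,q11} U34={q1,q7}
C dims 4,4; δ0: rk 4, SNF 1^3·2
Ȟ^0: (4−4)−0=0 ⇒ 0
Ȟ^1: (4−0)−4=0 plus torsion [2] ⇒ Z/2
Ȟ^2: (0−0)−0=0 ⇒ 0


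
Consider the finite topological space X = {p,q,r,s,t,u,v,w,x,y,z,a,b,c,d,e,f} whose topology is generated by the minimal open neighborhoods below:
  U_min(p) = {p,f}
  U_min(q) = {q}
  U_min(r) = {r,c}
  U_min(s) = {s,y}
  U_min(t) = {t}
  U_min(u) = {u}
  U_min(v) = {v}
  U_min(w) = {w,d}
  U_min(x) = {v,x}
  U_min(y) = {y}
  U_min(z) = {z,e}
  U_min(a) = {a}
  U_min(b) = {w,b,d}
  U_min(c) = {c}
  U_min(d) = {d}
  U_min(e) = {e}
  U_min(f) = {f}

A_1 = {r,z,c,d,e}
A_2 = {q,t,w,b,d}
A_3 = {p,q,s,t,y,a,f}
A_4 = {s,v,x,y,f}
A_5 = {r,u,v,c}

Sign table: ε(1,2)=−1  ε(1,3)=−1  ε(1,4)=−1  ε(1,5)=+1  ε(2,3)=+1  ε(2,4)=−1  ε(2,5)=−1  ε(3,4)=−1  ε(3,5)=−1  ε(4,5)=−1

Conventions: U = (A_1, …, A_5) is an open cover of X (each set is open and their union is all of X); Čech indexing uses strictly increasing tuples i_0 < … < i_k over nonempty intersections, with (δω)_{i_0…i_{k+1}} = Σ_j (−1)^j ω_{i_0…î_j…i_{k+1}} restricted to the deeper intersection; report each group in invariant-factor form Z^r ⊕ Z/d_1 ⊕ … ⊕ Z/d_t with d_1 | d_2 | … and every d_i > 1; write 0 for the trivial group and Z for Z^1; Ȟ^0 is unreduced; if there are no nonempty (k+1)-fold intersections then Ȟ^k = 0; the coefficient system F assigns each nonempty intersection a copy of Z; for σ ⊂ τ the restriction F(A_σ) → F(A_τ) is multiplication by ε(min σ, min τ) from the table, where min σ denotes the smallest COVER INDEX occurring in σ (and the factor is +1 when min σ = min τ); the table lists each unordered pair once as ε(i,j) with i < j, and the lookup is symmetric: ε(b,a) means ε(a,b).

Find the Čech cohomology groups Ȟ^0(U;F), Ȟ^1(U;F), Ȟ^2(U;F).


cover nerve:
  A12={d} A15={r,c} A23={q,t} A34={s,y,f} A45={v}
C dims 5,5; δ0: rk 5, SNF 1^4·2
Ȟ^0: (5−5)−0=0 ⇒ 0
Ȟ^1: (5−0)−5=0 plus torsion [2] ⇒ Z/2
Ȟ^2: (0−0)−0=0 ⇒ 0

Ȟ^0 ≅ 0, Ȟ^1 ≅ Z/2 and Ȟ^2 ≅ 0


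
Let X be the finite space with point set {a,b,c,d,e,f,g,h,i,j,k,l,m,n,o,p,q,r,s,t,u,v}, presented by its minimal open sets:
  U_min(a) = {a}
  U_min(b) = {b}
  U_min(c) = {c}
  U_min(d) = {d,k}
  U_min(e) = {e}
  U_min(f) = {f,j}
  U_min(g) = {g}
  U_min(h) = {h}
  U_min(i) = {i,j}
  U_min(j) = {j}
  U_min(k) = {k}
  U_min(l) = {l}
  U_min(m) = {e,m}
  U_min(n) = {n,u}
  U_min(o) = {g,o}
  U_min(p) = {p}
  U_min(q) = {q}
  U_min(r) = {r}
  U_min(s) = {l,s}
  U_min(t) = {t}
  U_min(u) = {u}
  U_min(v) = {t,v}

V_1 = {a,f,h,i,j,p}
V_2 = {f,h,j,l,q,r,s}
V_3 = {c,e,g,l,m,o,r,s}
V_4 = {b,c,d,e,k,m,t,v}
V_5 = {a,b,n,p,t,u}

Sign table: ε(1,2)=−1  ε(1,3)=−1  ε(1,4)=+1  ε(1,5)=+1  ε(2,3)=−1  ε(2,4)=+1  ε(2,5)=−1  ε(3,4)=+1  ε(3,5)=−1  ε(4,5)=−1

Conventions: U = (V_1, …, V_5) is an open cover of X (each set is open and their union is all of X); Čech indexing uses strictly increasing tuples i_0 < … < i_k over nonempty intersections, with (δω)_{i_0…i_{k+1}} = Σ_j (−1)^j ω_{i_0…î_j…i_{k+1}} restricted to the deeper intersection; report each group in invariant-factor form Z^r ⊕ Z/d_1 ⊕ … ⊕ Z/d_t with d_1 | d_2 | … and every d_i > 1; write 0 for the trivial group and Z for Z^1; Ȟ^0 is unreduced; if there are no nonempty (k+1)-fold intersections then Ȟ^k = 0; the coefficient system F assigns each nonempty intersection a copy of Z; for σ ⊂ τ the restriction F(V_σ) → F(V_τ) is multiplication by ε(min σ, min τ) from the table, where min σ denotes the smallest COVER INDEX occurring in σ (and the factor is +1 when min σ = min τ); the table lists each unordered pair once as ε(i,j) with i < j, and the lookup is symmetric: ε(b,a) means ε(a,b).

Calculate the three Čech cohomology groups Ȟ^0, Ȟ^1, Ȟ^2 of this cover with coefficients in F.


nonempty overlaps:
  V12={f,h,j} V15={a,p} V23={l,r,s} V34={c,e,m} V45={b,t}
C dims 5,5; δ0: rk 5, SNF 1^4·2
degree 0: 5−5−0 = 0 → Ȟ^0 ≅ 0
degree 1: 5−0−5 = 0 plus torsion [2] → Ȟ^1 ≅ Z/2
degree 2: 0−0−0 = 0 → Ȟ^2 ≅ 0

Ȟ^0(U;F) ≅ 0, Ȟ^1(U;F) ≅ Z/2, Ȟ^2(U;F) ≅ 0


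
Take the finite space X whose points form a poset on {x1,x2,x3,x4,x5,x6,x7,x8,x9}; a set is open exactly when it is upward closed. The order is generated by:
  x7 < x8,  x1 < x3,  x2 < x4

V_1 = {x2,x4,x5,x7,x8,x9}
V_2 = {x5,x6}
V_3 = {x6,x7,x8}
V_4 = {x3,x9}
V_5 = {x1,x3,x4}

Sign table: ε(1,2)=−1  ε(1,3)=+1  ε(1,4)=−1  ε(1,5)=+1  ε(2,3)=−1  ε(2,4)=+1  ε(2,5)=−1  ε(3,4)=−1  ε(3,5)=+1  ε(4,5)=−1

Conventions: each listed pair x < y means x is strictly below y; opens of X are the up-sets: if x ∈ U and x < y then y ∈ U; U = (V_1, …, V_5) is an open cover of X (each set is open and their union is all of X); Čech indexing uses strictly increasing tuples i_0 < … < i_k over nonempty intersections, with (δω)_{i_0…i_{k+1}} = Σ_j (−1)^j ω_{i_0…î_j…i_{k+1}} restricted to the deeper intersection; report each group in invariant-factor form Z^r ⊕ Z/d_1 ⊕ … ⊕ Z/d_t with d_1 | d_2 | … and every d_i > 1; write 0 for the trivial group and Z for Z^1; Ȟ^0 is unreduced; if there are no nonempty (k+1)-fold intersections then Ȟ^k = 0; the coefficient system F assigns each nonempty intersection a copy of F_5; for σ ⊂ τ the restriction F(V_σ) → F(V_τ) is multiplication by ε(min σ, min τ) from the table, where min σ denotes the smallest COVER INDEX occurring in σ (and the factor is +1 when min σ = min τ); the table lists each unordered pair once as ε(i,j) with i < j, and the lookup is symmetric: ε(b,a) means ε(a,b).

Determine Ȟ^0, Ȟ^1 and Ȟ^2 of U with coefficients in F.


Ȟ^0 ≅ Z/5; Ȟ^1 ≅ Z/5 ⊕ Z/5; Ȟ^2 ≅ 0

intersection data:
  V12={x5} V13={x7,x8} V14={x9} V15={x4} V23={x6} V45={x3}
C dims 5,6; δ0: rk_F5 4
Ȟ^0 = (5 − 4) − 0 = 1, so Ȟ^0 ≅ Z/5
Ȟ^1 = (6 − 0) − 4 = 2, so Ȟ^1 ≅ Z/5 ⊕ Z/5
Ȟ^2 = (0 − 0) − 0 = 0, so Ȟ^2 ≅ 0


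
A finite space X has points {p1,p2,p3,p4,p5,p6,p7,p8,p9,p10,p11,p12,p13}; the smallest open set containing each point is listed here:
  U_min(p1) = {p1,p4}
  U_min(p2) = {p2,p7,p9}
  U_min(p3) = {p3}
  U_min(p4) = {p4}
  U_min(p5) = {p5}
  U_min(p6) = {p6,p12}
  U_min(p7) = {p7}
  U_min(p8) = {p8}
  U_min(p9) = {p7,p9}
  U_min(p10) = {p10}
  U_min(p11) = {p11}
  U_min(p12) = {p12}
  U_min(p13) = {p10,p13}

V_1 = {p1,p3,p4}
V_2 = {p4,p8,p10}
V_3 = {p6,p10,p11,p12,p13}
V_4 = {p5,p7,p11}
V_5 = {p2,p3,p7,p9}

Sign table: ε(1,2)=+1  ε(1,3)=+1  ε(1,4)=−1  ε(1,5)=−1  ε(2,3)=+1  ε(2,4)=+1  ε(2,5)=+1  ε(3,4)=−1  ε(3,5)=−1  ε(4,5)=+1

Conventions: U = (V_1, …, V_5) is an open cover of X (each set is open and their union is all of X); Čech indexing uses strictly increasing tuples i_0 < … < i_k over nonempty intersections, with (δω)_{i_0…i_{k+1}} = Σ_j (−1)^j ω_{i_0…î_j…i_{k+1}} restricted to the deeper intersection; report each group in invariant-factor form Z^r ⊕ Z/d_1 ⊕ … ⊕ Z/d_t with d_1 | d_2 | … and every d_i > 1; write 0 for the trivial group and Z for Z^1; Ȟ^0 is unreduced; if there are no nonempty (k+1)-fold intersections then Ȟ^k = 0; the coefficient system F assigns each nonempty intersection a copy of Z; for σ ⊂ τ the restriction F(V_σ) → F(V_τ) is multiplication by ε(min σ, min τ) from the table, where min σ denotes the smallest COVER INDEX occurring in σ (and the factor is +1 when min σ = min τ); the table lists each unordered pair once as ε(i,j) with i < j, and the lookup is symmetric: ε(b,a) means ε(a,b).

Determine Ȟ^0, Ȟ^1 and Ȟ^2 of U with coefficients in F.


cover nerve:
  V12={p4} V15={p3} V23={p10} V34={p11} V45={p7}
C dims 5,5; δ0: rk 4, SNF 1^4
Ȟ^0: (5−4)−0=1 ⇒ Z
Ȟ^1: (5−0)−4=1 ⇒ Z
Ȟ^2: (0−0)−0=0 ⇒ 0

Ȟ^0 = Z,  Ȟ^1 = Z,  Ȟ^2 = 0


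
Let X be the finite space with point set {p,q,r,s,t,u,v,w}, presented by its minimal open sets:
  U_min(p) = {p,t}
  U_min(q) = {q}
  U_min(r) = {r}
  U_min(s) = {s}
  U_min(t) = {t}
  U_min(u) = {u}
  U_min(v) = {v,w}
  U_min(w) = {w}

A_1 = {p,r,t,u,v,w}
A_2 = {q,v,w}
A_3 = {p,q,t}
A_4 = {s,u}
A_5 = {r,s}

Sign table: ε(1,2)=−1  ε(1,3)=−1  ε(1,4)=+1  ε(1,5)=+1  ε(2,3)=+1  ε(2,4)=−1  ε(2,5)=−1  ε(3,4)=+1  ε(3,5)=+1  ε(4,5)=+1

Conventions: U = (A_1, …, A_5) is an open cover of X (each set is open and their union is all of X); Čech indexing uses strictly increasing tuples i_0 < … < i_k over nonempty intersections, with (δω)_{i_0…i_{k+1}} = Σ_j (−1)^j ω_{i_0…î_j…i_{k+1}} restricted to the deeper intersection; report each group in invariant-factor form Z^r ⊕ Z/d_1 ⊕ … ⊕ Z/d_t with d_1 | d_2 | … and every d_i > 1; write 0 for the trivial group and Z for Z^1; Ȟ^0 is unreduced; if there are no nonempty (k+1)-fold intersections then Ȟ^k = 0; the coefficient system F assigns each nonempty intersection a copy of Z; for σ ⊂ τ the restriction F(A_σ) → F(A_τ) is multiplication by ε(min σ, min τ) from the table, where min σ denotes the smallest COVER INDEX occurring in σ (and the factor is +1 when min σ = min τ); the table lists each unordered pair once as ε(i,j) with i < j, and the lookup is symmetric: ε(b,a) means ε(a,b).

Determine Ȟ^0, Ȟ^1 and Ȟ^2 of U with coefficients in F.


intersection data:
  A12={v,w} A13={p,t} A14={u} A15={r} A23={q} A45={s}
C dims 5,6; δ0: rk 4, SNF 1^4
Ȟ^0 = (5 − 4) − 0 = 1, so Ȟ^0 ≅ Z
Ȟ^1 = (6 − 0) − 4 = 2, so Ȟ^1 ≅ Z^2
Ȟ^2 = (0 − 0) − 0 = 0, so Ȟ^2 ≅ 0

Ȟ^0 ≅ Z,  Ȟ^1 ≅ Z^2,  Ȟ^2 ≅ 0


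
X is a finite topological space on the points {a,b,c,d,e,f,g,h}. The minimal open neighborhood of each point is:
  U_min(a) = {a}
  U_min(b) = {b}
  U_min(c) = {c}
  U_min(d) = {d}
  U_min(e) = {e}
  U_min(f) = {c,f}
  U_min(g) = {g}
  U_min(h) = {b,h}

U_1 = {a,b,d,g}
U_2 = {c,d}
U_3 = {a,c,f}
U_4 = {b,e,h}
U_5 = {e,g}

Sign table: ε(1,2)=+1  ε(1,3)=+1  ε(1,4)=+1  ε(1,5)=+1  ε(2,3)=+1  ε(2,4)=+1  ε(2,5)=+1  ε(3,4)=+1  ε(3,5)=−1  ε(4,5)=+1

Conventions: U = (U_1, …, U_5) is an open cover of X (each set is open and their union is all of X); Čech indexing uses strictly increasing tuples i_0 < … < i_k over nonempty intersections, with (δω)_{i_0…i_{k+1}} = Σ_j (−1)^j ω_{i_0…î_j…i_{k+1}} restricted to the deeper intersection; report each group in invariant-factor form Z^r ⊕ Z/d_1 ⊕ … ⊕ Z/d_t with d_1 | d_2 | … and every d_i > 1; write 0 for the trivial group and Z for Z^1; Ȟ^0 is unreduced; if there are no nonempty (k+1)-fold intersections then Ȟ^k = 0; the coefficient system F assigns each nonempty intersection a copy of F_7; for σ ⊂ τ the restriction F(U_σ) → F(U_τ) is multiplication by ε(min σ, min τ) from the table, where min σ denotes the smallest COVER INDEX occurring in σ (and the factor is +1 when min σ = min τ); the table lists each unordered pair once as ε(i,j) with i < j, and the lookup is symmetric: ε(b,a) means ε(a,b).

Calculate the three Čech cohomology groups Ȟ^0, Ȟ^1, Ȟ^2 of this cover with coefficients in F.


Ȟ^0 = Z/7,  Ȟ^1 = Z/7 ⊕ Z/7,  Ȟ^2 = 0

nerve simplices:
  U12={d} U13={a} U14={b} U15={g} U23={c} U45={e}
C dims 5,6; δ0: rk_F7 4
degree 0: 5−4−0 = 1 → Ȟ^0 ≅ Z/7
degree 1: 6−0−4 = 2 → Ȟ^1 ≅ Z/7 ⊕ Z/7
degree 2: 0−0−0 = 0 → Ȟ^2 ≅ 0
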